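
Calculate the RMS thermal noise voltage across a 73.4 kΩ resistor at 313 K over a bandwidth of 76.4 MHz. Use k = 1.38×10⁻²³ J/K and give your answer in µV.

V_n = √(4kTRB)
4kTRB = 4 × 1.38×10⁻²³ × 313 × 7.34×10⁴ × 7.64×10⁷ = 9.69×10⁻⁸ V²
V_n = √(9.69×10⁻⁸) = 3.11×10⁻⁴ V = 311 µV

311 µV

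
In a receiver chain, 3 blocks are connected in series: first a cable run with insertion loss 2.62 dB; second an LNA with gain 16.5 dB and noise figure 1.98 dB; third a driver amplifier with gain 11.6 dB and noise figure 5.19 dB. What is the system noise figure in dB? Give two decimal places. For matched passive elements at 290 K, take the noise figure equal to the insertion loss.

Convert to linear (a loss of L dB is a gain of −L dB): F_i = 10^(NF_i/10), G_i = 10^(G_i,dB/10)
  Stage 1: F_1 = 10^(2.62/10) = 1.828, G_1 = 10^(−2.62/10) = 0.5470
  Stage 2: F_2 = 10^(1.98/10) = 1.578, G_2 = 10^(16.5/10) = 44.67
  Stage 3: F_3 = 10^(5.19/10) = 3.304, G_3 = 10^(11.6/10) = 14.45
Friis cascade:
  F = 1.828 + (1.578 − 1)/0.5470 + (3.304 − 1)/24.43 = 2.978
NF = 10 log₁₀(2.978) = 4.74 dB

4.74 dB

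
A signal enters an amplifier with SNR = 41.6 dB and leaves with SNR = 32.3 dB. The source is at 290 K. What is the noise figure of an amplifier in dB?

NF (dB) = SNR_in(dB) − SNR_out(dB) when the source is at T₀
NF = 41.6 − 32.3 = 9.3 dB

9.3 dB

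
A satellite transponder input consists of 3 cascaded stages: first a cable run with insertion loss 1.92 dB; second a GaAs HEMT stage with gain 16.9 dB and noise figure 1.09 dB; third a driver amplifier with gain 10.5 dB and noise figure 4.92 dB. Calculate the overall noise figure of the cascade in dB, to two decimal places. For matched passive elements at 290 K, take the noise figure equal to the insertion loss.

Convert to linear (a loss of L dB is a gain of −L dB): F_i = 10^(NF_i/10), G_i = 10^(G_i,dB/10)
  Stage 1: F_1 = 10^(1.92/10) = 1.556, G_1 = 10^(−1.92/10) = 0.6427
  Stage 2: F_2 = 10^(1.09/10) = 1.285, G_2 = 10^(16.9/10) = 48.98
  Stage 3: F_3 = 10^(4.92/10) = 3.105, G_3 = 10^(10.5/10) = 11.22
Friis cascade:
  F = 1.556 + (1.285 − 1)/0.6427 + (3.105 − 1)/31.48 = 2.067
NF = 10 log₁₀(2.067) = 3.15 dB

3.15 dB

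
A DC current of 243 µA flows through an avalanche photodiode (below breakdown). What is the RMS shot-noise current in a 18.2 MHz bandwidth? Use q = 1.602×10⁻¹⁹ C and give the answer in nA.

I_n = √(2qI·B)
2qI·B = 2 × 1.602×10⁻¹⁹ × 2.43×10⁻⁴ × 1.82×10⁷ = 1.42×10⁻¹⁵ A²
I_n = √(1.42×10⁻¹⁵) = 3.76×10⁻⁸ A = 37.6 nA

37.6 nA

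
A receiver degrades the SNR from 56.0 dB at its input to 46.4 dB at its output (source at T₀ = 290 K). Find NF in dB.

NF (dB) = SNR_in(dB) − SNR_out(dB) when the source is at T₀
NF = 56.0 − 46.4 = 9.6 dB

9.6 dB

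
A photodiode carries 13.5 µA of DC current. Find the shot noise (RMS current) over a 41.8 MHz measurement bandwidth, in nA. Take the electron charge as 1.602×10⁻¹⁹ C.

13.4 nA

I_n = √(2qI·B)
2qI·B = 2 × 1.602×10⁻¹⁹ × 1.35×10⁻⁵ × 4.18×10⁷ = 1.81×10⁻¹⁶ A²
I_n = √(1.81×10⁻¹⁶) = 1.34×10⁻⁸ A = 13.4 nA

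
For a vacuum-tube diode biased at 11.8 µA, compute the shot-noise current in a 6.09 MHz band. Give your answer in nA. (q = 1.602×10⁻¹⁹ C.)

4.80 nA

I_n = √(2qI·B)
2qI·B = 2 × 1.602×10⁻¹⁹ × 1.18×10⁻⁵ × 6.09×10⁶ = 2.30×10⁻¹⁷ A²
I_n = √(2.30×10⁻¹⁷) = 4.80×10⁻⁹ A = 4.80 nA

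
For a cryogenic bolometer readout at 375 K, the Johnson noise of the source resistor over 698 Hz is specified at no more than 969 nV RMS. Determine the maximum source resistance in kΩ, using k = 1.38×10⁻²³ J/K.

Johnson–Nyquist: V_n = √(4kTRB) ⇒ R = V_n² / (4kTB)
4kTB = 4 × 1.38×10⁻²³ × 375 × 6.98×10² = 1.44×10⁻¹⁷
R = (9.69×10⁻⁷)² / 1.44×10⁻¹⁷ = 6.50×10⁴ Ω = 65.0 kΩ

65.0 kΩ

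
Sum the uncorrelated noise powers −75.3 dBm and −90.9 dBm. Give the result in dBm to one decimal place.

Convert to linear, add, convert back:
P₁ = 2.95×10⁻¹¹ W, P₂ = 8.13×10⁻¹³ W
P_tot = 3.03×10⁻¹¹ W → 10 log₁₀(P_tot / 10⁻³) = −75.2 dBm

−75.2 dBm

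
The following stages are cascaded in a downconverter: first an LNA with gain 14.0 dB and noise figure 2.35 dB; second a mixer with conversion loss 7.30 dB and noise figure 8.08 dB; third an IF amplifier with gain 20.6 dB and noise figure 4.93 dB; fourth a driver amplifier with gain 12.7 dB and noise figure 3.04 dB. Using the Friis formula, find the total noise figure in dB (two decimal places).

Convert to linear (a loss of L dB is a gain of −L dB): F_i = 10^(NF_i/10), G_i = 10^(G_i,dB/10)
  Stage 1: F_1 = 10^(2.35/10) = 1.718, G_1 = 10^(14.0/10) = 25.12
  Stage 2: F_2 = 10^(8.08/10) = 6.427, G_2 = 10^(−7.30/10) = 0.1862
  Stage 3: F_3 = 10^(4.93/10) = 3.112, G_3 = 10^(20.6/10) = 114.8
  Stage 4: F_4 = 10^(3.04/10) = 2.014, G_4 = 10^(12.7/10) = 18.62
Friis cascade:
  F = 1.718 + (6.427 − 1)/25.12 + (3.112 − 1)/4.677 + (2.014 − 1)/537.0 = 2.387
NF = 10 log₁₀(2.387) = 3.78 dB

3.78 dB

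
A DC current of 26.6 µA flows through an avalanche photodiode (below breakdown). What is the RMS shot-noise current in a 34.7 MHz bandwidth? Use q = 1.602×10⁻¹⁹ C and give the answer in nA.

17.2 nA

I_n = √(2qI·B)
2qI·B = 2 × 1.602×10⁻¹⁹ × 2.66×10⁻⁵ × 3.47×10⁷ = 2.96×10⁻¹⁶ A²
I_n = √(2.96×10⁻¹⁶) = 1.72×10⁻⁸ A = 17.2 nA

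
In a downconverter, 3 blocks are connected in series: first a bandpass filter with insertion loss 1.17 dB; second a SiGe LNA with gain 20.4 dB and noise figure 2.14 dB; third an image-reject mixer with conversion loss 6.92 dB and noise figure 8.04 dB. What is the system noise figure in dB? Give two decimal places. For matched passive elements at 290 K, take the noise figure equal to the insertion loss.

3.44 dB

Convert to linear (a loss of L dB is a gain of −L dB): F_i = 10^(NF_i/10), G_i = 10^(G_i,dB/10)
  Stage 1: F_1 = 10^(1.17/10) = 1.309, G_1 = 10^(−1.17/10) = 0.7638
  Stage 2: F_2 = 10^(2.14/10) = 1.637, G_2 = 10^(20.4/10) = 109.6
  Stage 3: F_3 = 10^(8.04/10) = 6.368, G_3 = 10^(−6.92/10) = 0.2032
Friis cascade:
  F = 1.309 + (1.637 − 1)/0.7638 + (6.368 − 1)/83.75 = 2.207
NF = 10 log₁₀(2.207) = 3.44 dB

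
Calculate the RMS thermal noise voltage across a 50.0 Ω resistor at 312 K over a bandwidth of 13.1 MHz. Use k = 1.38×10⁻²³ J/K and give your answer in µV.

V_n = √(4kTRB)
4kTRB = 4 × 1.38×10⁻²³ × 312 × 5.00×10¹ × 1.31×10⁷ = 1.13×10⁻¹¹ V²
V_n = √(1.13×10⁻¹¹) = 3.36×10⁻⁶ V = 3.36 µV

3.36 µV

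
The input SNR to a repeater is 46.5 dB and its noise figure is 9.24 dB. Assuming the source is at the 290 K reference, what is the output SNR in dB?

37.26 dB

By definition F = SNR_in/SNR_out, so in dB: SNR_out = SNR_in − NF
SNR_out = 46.5 − 9.24 = 37.26 dB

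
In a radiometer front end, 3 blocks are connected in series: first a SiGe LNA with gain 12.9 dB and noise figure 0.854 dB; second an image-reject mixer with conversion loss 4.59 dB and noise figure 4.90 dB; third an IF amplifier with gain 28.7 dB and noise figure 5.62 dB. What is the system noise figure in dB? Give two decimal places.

Convert to linear (a loss of L dB is a gain of −L dB): F_i = 10^(NF_i/10), G_i = 10^(G_i,dB/10)
  Stage 1: F_1 = 10^(0.854/10) = 1.217, G_1 = 10^(12.9/10) = 19.50
  Stage 2: F_2 = 10^(4.90/10) = 3.090, G_2 = 10^(−4.59/10) = 0.3475
  Stage 3: F_3 = 10^(5.62/10) = 3.648, G_3 = 10^(28.7/10) = 741.3
Friis cascade:
  F = 1.217 + (3.090 − 1)/19.50 + (3.648 − 1)/6.776 = 1.715
NF = 10 log₁₀(1.715) = 2.34 dB

2.34 dB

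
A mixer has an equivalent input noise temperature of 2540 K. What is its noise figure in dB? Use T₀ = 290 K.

9.89 dB

F = 1 + T_e/T₀ = 1 + 2540/290 = 9.75862
NF = 10 log₁₀(9.75862) = 9.89 dB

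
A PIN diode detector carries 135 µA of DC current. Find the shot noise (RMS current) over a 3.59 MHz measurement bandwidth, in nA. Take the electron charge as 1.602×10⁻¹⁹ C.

I_n = √(2qI·B)
2qI·B = 2 × 1.602×10⁻¹⁹ × 1.35×10⁻⁴ × 3.59×10⁶ = 1.55×10⁻¹⁶ A²
I_n = √(1.55×10⁻¹⁶) = 1.25×10⁻⁸ A = 12.5 nA

12.5 nA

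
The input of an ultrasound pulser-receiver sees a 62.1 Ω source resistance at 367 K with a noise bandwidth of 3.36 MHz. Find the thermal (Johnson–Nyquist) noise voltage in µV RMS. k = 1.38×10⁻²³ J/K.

V_n = √(4kTRB)
4kTRB = 4 × 1.38×10⁻²³ × 367 × 6.21×10¹ × 3.36×10⁶ = 4.23×10⁻¹² V²
V_n = √(4.23×10⁻¹²) = 2.06×10⁻⁶ V = 2.06 µV

2.06 µV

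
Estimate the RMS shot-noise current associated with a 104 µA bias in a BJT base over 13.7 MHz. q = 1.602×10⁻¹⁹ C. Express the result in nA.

21.4 nA

I_n = √(2qI·B)
2qI·B = 2 × 1.602×10⁻¹⁹ × 1.04×10⁻⁴ × 1.37×10⁷ = 4.57×10⁻¹⁶ A²
I_n = √(4.57×10⁻¹⁶) = 2.14×10⁻⁸ A = 21.4 nA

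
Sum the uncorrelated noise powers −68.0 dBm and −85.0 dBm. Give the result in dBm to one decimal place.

Convert to linear, add, convert back:
P₁ = 1.58×10⁻¹⁰ W, P₂ = 3.16×10⁻¹² W
P_tot = 1.62×10⁻¹⁰ W → 10 log₁₀(P_tot / 10⁻³) = −67.9 dBm

−67.9 dBm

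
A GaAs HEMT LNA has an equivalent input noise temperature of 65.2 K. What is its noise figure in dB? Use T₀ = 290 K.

0.881 dB

F = 1 + T_e/T₀ = 1 + 65.2/290 = 1.22483
NF = 10 log₁₀(1.22483) = 0.881 dB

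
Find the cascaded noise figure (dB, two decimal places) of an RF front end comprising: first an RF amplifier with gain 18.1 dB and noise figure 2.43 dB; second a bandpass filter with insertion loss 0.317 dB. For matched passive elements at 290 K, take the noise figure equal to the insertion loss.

Convert to linear (a loss of L dB is a gain of −L dB): F_i = 10^(NF_i/10), G_i = 10^(G_i,dB/10)
  Stage 1: F_1 = 10^(2.43/10) = 1.750, G_1 = 10^(18.1/10) = 64.57
  Stage 2: F_2 = 10^(0.317/10) = 1.076, G_2 = 10^(−0.317/10) = 0.9296
Friis cascade:
  F = 1.750 + (1.076 − 1)/64.57 = 1.751
NF = 10 log₁₀(1.751) = 2.43 dB

2.43 dB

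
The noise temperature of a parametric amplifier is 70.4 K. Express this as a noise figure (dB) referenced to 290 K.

0.944 dB

F = 1 + T_e/T₀ = 1 + 70.4/290 = 1.24276
NF = 10 log₁₀(1.24276) = 0.944 dB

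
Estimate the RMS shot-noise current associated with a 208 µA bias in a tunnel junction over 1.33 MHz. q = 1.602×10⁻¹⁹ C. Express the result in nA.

I_n = √(2qI·B)
2qI·B = 2 × 1.602×10⁻¹⁹ × 2.08×10⁻⁴ × 1.33×10⁶ = 8.86×10⁻¹⁷ A²
I_n = √(8.86×10⁻¹⁷) = 9.41×10⁻⁹ A = 9.41 nA

9.41 nA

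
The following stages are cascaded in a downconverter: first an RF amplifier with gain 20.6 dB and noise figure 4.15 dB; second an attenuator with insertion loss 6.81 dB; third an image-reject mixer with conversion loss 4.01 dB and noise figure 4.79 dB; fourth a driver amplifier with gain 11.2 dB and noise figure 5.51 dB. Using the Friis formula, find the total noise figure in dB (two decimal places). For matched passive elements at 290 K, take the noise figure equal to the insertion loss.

4.75 dB

Convert to linear (a loss of L dB is a gain of −L dB): F_i = 10^(NF_i/10), G_i = 10^(G_i,dB/10)
  Stage 1: F_1 = 10^(4.15/10) = 2.600, G_1 = 10^(20.6/10) = 114.8
  Stage 2: F_2 = 10^(6.81/10) = 4.797, G_2 = 10^(−6.81/10) = 0.2084
  Stage 3: F_3 = 10^(4.79/10) = 3.013, G_3 = 10^(−4.01/10) = 0.3972
  Stage 4: F_4 = 10^(5.51/10) = 3.556, G_4 = 10^(11.2/10) = 13.18
Friis cascade:
  F = 2.600 + (4.797 − 1)/114.8 + (3.013 − 1)/23.93 + (3.556 − 1)/9.506 = 2.986
NF = 10 log₁₀(2.986) = 4.75 dB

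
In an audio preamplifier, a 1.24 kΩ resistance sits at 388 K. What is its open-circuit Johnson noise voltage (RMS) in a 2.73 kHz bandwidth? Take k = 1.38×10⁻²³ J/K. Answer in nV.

269 nV

V_n = √(4kTRB)
4kTRB = 4 × 1.38×10⁻²³ × 388 × 1.24×10³ × 2.73×10³ = 7.25×10⁻¹⁴ V²
V_n = √(7.25×10⁻¹⁴) = 2.69×10⁻⁷ V = 269 nV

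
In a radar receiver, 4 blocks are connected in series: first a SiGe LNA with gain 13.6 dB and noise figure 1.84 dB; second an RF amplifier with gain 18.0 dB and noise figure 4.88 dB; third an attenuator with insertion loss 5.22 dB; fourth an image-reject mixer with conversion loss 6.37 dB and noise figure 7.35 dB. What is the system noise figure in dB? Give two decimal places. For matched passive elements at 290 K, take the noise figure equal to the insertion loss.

Convert to linear (a loss of L dB is a gain of −L dB): F_i = 10^(NF_i/10), G_i = 10^(G_i,dB/10)
  Stage 1: F_1 = 10^(1.84/10) = 1.528, G_1 = 10^(13.6/10) = 22.91
  Stage 2: F_2 = 10^(4.88/10) = 3.076, G_2 = 10^(18.0/10) = 63.10
  Stage 3: F_3 = 10^(5.22/10) = 3.327, G_3 = 10^(−5.22/10) = 0.3006
  Stage 4: F_4 = 10^(7.35/10) = 5.433, G_4 = 10^(−6.37/10) = 0.2307
Friis cascade:
  F = 1.528 + (3.076 − 1)/22.91 + (3.327 − 1)/1445 + (5.433 − 1)/434.5 = 1.630
NF = 10 log₁₀(1.630) = 2.12 dB

2.12 dB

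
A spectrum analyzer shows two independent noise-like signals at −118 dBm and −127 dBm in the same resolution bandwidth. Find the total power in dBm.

Convert to linear, add, convert back:
P₁ = 1.58×10⁻¹⁵ W, P₂ = 2.00×10⁻¹⁶ W
P_tot = 1.78×10⁻¹⁵ W → 10 log₁₀(P_tot / 10⁻³) = −117.5 dBm

−117.5 dBm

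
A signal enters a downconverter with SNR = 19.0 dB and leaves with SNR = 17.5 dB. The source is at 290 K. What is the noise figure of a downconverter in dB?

NF (dB) = SNR_in(dB) − SNR_out(dB) when the source is at T₀
NF = 19.0 − 17.5 = 1.5 dB

1.5 dB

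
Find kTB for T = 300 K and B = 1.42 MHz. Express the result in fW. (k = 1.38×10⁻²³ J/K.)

5.88 fW

P_n = kTB = 1.38×10⁻²³ × 300 × 1.42×10⁶ = 5.88×10⁻¹⁵ W = 5.88 fW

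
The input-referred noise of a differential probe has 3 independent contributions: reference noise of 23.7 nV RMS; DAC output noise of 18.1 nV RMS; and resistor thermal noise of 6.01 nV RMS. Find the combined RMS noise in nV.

30.4 nV

Uncorrelated sources add in power (mean-square): V_tot = √(ΣV_i²)
V_tot = √[(2.37×10⁻⁸)² + (1.81×10⁻⁸)² + (6.01×10⁻⁹)²] = 3.04×10⁻⁸ V = 30.4 nV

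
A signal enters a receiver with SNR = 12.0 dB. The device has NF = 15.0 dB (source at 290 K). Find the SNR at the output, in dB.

−3.0 dB

By definition F = SNR_in/SNR_out, so in dB: SNR_out = SNR_in − NF
SNR_out = 12.0 − 15.0 = −3.0 dB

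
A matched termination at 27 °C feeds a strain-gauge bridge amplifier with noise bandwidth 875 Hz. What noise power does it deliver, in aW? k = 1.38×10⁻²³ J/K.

T = 27 °C + 273.15 = 300.15 K
P_n = kTB = 1.38×10⁻²³ × 300.15 × 8.75×10² = 3.62×10⁻¹⁸ W = 3.62 aW

3.62 aW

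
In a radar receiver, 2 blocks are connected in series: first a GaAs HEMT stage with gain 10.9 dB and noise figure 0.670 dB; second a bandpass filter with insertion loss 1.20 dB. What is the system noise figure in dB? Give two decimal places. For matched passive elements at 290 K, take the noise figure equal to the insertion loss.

0.77 dB

Convert to linear (a loss of L dB is a gain of −L dB): F_i = 10^(NF_i/10), G_i = 10^(G_i,dB/10)
  Stage 1: F_1 = 10^(0.670/10) = 1.167, G_1 = 10^(10.9/10) = 12.30
  Stage 2: F_2 = 10^(1.20/10) = 1.318, G_2 = 10^(−1.20/10) = 0.7586
Friis cascade:
  F = 1.167 + (1.318 − 1)/12.30 = 1.193
NF = 10 log₁₀(1.193) = 0.77 dB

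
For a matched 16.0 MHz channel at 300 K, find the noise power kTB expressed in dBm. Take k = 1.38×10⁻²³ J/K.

P_n = kTB = 1.38×10⁻²³ × 300 × 1.60×10⁷ = 6.62×10⁻¹⁴ W
In dBm: 10 log₁₀(6.62×10⁻¹⁴ / 10⁻³) = −101.8 dBm

−101.8 dBm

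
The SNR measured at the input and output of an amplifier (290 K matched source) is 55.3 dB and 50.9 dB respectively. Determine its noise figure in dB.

NF (dB) = SNR_in(dB) − SNR_out(dB) when the source is at T₀
NF = 55.3 − 50.9 = 4.4 dB

4.4 dB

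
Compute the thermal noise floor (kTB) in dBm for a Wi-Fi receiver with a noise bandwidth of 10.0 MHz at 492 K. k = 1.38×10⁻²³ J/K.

P_n = kTB = 1.38×10⁻²³ × 492 × 1.00×10⁷ = 6.79×10⁻¹⁴ W
In dBm: 10 log₁₀(6.79×10⁻¹⁴ / 10⁻³) = −101.7 dBm

−101.7 dBm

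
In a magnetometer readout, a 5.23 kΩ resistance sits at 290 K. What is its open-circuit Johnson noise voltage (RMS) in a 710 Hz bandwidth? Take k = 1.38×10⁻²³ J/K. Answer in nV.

244 nV

V_n = √(4kTRB)
4kTRB = 4 × 1.38×10⁻²³ × 290 × 5.23×10³ × 7.10×10² = 5.94×10⁻¹⁴ V²
V_n = √(5.94×10⁻¹⁴) = 2.44×10⁻⁷ V = 244 nV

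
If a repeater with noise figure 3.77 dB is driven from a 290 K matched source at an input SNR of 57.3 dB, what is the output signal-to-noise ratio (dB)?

By definition F = SNR_in/SNR_out, so in dB: SNR_out = SNR_in − NF
SNR_out = 57.3 − 3.77 = 53.53 dB

53.53 dB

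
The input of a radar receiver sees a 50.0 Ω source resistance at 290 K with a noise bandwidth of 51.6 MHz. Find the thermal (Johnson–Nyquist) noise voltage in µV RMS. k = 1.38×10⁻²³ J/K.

6.43 µV

V_n = √(4kTRB)
4kTRB = 4 × 1.38×10⁻²³ × 290 × 5.00×10¹ × 5.16×10⁷ = 4.13×10⁻¹¹ V²
V_n = √(4.13×10⁻¹¹) = 6.43×10⁻⁶ V = 6.43 µV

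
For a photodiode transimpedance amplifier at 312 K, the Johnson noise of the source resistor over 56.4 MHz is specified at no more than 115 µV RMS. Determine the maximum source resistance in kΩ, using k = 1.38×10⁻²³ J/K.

Johnson–Nyquist: V_n = √(4kTRB) ⇒ R = V_n² / (4kTB)
4kTB = 4 × 1.38×10⁻²³ × 312 × 5.64×10⁷ = 9.71×10⁻¹³
R = (1.15×10⁻⁴)² / 9.71×10⁻¹³ = 1.36×10⁴ Ω = 13.6 kΩ

13.6 kΩ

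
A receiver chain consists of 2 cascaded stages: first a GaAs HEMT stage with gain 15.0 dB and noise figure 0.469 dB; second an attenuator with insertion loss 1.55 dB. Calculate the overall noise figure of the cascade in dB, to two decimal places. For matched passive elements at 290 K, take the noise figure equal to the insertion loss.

Convert to linear (a loss of L dB is a gain of −L dB): F_i = 10^(NF_i/10), G_i = 10^(G_i,dB/10)
  Stage 1: F_1 = 10^(0.469/10) = 1.114, G_1 = 10^(15.0/10) = 31.62
  Stage 2: F_2 = 10^(1.55/10) = 1.429, G_2 = 10^(−1.55/10) = 0.6998
Friis cascade:
  F = 1.114 + (1.429 − 1)/31.62 = 1.128
NF = 10 log₁₀(1.128) = 0.52 dB

0.52 dB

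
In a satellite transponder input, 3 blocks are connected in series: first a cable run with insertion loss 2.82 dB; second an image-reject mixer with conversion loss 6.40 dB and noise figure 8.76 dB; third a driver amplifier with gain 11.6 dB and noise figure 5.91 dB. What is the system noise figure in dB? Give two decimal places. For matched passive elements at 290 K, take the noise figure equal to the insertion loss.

Convert to linear (a loss of L dB is a gain of −L dB): F_i = 10^(NF_i/10), G_i = 10^(G_i,dB/10)
  Stage 1: F_1 = 10^(2.82/10) = 1.914, G_1 = 10^(−2.82/10) = 0.5224
  Stage 2: F_2 = 10^(8.76/10) = 7.516, G_2 = 10^(−6.40/10) = 0.2291
  Stage 3: F_3 = 10^(5.91/10) = 3.899, G_3 = 10^(11.6/10) = 14.45
Friis cascade:
  F = 1.914 + (7.516 − 1)/0.5224 + (3.899 − 1)/0.1197 = 38.62
NF = 10 log₁₀(38.62) = 15.87 dB

15.87 dB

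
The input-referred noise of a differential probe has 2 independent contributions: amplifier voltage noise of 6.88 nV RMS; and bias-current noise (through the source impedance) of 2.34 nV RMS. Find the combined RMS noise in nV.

Uncorrelated sources add in power (mean-square): V_tot = √(ΣV_i²)
V_tot = √[(6.88×10⁻⁹)² + (2.34×10⁻⁹)²] = 7.27×10⁻⁹ V = 7.27 nV

7.27 nV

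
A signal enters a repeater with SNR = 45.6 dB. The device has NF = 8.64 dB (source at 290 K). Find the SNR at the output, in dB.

36.96 dB

By definition F = SNR_in/SNR_out, so in dB: SNR_out = SNR_in − NF
SNR_out = 45.6 − 8.64 = 36.96 dB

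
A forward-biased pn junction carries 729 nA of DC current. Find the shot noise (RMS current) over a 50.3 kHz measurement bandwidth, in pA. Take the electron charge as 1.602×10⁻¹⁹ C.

I_n = √(2qI·B)
2qI·B = 2 × 1.602×10⁻¹⁹ × 7.29×10⁻⁷ × 5.03×10⁴ = 1.17×10⁻²⁰ A²
I_n = √(1.17×10⁻²⁰) = 1.08×10⁻¹⁰ A = 108 pA

108 pA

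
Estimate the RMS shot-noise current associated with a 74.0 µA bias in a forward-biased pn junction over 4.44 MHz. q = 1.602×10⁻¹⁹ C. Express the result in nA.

I_n = √(2qI·B)
2qI·B = 2 × 1.602×10⁻¹⁹ × 7.40×10⁻⁵ × 4.44×10⁶ = 1.05×10⁻¹⁶ A²
I_n = √(1.05×10⁻¹⁶) = 1.03×10⁻⁸ A = 10.3 nA

10.3 nA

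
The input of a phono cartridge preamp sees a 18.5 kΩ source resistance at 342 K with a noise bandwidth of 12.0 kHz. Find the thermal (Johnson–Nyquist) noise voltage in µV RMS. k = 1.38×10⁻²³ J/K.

V_n = √(4kTRB)
4kTRB = 4 × 1.38×10⁻²³ × 342 × 1.85×10⁴ × 1.20×10⁴ = 4.19×10⁻¹² V²
V_n = √(4.19×10⁻¹²) = 2.05×10⁻⁶ V = 2.05 µV

2.05 µV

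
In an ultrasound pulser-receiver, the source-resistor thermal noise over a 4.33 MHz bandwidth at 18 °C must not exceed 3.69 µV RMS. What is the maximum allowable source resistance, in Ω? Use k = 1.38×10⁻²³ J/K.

196 Ω

T = 18 °C + 273.15 = 291.15 K
Johnson–Nyquist: V_n = √(4kTRB) ⇒ R = V_n² / (4kTB)
4kTB = 4 × 1.38×10⁻²³ × 291.15 × 4.33×10⁶ = 6.96×10⁻¹⁴
R = (3.69×10⁻⁶)² / 6.96×10⁻¹⁴ = 1.96×10² Ω = 196 Ω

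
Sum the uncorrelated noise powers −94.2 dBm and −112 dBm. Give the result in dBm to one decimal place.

Convert to linear, add, convert back:
P₁ = 3.80×10⁻¹³ W, P₂ = 6.31×10⁻¹⁵ W
P_tot = 3.86×10⁻¹³ W → 10 log₁₀(P_tot / 10⁻³) = −94.1 dBm

−94.1 dBm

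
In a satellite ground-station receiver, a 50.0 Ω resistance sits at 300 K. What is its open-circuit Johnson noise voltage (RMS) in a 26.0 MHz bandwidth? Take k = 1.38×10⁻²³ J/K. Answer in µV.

V_n = √(4kTRB)
4kTRB = 4 × 1.38×10⁻²³ × 300 × 5.00×10¹ × 2.60×10⁷ = 2.15×10⁻¹¹ V²
V_n = √(2.15×10⁻¹¹) = 4.64×10⁻⁶ V = 4.64 µV

4.64 µV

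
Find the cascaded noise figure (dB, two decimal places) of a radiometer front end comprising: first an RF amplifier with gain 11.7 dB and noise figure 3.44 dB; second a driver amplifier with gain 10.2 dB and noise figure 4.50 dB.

3.68 dB

Convert to linear (a loss of L dB is a gain of −L dB): F_i = 10^(NF_i/10), G_i = 10^(G_i,dB/10)
  Stage 1: F_1 = 10^(3.44/10) = 2.208, G_1 = 10^(11.7/10) = 14.79
  Stage 2: F_2 = 10^(4.50/10) = 2.818, G_2 = 10^(10.2/10) = 10.47
Friis cascade:
  F = 2.208 + (2.818 − 1)/14.79 = 2.331
NF = 10 log₁₀(2.331) = 3.68 dB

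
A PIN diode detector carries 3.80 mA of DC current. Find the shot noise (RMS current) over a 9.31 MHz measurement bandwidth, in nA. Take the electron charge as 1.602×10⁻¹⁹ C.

106 nA

I_n = √(2qI·B)
2qI·B = 2 × 1.602×10⁻¹⁹ × 3.80×10⁻³ × 9.31×10⁶ = 1.13×10⁻¹⁴ A²
I_n = √(1.13×10⁻¹⁴) = 1.06×10⁻⁷ A = 106 nA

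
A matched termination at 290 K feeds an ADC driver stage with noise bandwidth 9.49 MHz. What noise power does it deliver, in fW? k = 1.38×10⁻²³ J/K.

P_n = kTB = 1.38×10⁻²³ × 290 × 9.49×10⁶ = 3.80×10⁻¹⁴ W = 38.0 fW

38.0 fW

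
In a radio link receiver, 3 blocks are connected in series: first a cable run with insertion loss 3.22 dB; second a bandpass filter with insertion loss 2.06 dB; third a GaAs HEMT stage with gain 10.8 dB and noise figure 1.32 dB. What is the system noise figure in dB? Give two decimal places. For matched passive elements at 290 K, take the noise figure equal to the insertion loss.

Convert to linear (a loss of L dB is a gain of −L dB): F_i = 10^(NF_i/10), G_i = 10^(G_i,dB/10)
  Stage 1: F_1 = 10^(3.22/10) = 2.099, G_1 = 10^(−3.22/10) = 0.4764
  Stage 2: F_2 = 10^(2.06/10) = 1.607, G_2 = 10^(−2.06/10) = 0.6223
  Stage 3: F_3 = 10^(1.32/10) = 1.355, G_3 = 10^(10.8/10) = 12.02
Friis cascade:
  F = 2.099 + (1.607 − 1)/0.4764 + (1.355 − 1)/0.2965 = 4.571
NF = 10 log₁₀(4.571) = 6.60 dB

6.60 dB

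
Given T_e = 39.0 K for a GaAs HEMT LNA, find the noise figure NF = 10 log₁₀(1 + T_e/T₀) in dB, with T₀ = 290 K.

F = 1 + T_e/T₀ = 1 + 39.0/290 = 1.13448
NF = 10 log₁₀(1.13448) = 0.548 dB

0.548 dB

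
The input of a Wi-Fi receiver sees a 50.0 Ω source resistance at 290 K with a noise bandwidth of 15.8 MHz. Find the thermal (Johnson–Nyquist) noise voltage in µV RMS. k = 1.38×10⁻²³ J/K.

V_n = √(4kTRB)
4kTRB = 4 × 1.38×10⁻²³ × 290 × 5.00×10¹ × 1.58×10⁷ = 1.26×10⁻¹¹ V²
V_n = √(1.26×10⁻¹¹) = 3.56×10⁻⁶ V = 3.56 µV

3.56 µV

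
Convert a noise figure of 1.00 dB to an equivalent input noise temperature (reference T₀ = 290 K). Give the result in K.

F = 10^(1.00/10) = 1.25893
T_e = (F − 1)·T₀ = (1.25893 − 1) × 290 = 75.1 K

75.1 K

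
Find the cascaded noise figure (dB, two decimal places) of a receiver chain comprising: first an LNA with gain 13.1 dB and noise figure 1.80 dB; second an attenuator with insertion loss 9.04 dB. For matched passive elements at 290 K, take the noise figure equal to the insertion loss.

2.69 dB

Convert to linear (a loss of L dB is a gain of −L dB): F_i = 10^(NF_i/10), G_i = 10^(G_i,dB/10)
  Stage 1: F_1 = 10^(1.80/10) = 1.514, G_1 = 10^(13.1/10) = 20.42
  Stage 2: F_2 = 10^(9.04/10) = 8.017, G_2 = 10^(−9.04/10) = 0.1247
Friis cascade:
  F = 1.514 + (8.017 − 1)/20.42 = 1.857
NF = 10 log₁₀(1.857) = 2.69 dB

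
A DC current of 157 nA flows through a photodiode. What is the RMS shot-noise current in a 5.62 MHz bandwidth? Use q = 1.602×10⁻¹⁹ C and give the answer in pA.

532 pA

I_n = √(2qI·B)
2qI·B = 2 × 1.602×10⁻¹⁹ × 1.57×10⁻⁷ × 5.62×10⁶ = 2.83×10⁻¹⁹ A²
I_n = √(2.83×10⁻¹⁹) = 5.32×10⁻¹⁰ A = 532 pA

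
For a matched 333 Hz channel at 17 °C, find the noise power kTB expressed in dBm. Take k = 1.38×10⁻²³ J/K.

T = 17 °C + 273.15 = 290.15 K
P_n = kTB = 1.38×10⁻²³ × 290.15 × 3.33×10² = 1.33×10⁻¹⁸ W
In dBm: 10 log₁₀(1.33×10⁻¹⁸ / 10⁻³) = −148.8 dBm

−148.8 dBm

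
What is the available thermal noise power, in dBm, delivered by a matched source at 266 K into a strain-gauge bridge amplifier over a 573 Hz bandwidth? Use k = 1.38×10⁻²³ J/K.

−146.8 dBm

P_n = kTB = 1.38×10⁻²³ × 266 × 5.73×10² = 2.10×10⁻¹⁸ W
In dBm: 10 log₁₀(2.10×10⁻¹⁸ / 10⁻³) = −146.8 dBm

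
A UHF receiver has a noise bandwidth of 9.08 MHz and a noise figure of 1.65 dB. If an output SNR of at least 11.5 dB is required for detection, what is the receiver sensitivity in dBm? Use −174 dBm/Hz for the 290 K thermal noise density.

Sensitivity = −174 + 10 log₁₀(B) + NF + SNR_min
= −174 + 69.58 + 1.65 + 11.5
= −91.27 dBm → −91.3 dBm

−91.3 dBm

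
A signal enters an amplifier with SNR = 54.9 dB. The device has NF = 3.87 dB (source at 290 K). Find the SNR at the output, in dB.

51.03 dB

By definition F = SNR_in/SNR_out, so in dB: SNR_out = SNR_in − NF
SNR_out = 54.9 − 3.87 = 51.03 dB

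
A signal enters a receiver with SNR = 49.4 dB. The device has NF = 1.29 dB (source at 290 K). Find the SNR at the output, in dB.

48.11 dB

By definition F = SNR_in/SNR_out, so in dB: SNR_out = SNR_in − NF
SNR_out = 49.4 − 1.29 = 48.11 dB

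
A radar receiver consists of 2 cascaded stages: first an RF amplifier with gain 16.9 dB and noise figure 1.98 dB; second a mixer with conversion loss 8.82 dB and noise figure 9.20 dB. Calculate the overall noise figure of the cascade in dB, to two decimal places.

2.37 dB

Convert to linear (a loss of L dB is a gain of −L dB): F_i = 10^(NF_i/10), G_i = 10^(G_i,dB/10)
  Stage 1: F_1 = 10^(1.98/10) = 1.578, G_1 = 10^(16.9/10) = 48.98
  Stage 2: F_2 = 10^(9.20/10) = 8.318, G_2 = 10^(−8.82/10) = 0.1312
Friis cascade:
  F = 1.578 + (8.318 − 1)/48.98 = 1.727
NF = 10 log₁₀(1.727) = 2.37 dB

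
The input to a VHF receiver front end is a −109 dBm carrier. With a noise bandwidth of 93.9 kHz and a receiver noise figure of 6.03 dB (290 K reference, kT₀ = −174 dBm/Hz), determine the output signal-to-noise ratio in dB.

9.2 dB

Noise floor: N = −174 + 10 log₁₀(B) + NF
10 log₁₀(9.39×10⁴) = 49.73 dB
N = −174 + 49.73 + 6.03 = −118.24 dBm
SNR = P_sig − N = −109 − (−118.24) = 9.24 dB → 9.2 dB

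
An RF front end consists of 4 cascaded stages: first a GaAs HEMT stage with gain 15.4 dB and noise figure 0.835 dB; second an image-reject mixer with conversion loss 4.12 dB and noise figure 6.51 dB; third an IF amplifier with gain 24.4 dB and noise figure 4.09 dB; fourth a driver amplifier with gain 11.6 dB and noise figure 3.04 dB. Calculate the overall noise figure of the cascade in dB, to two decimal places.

1.55 dB

Convert to linear (a loss of L dB is a gain of −L dB): F_i = 10^(NF_i/10), G_i = 10^(G_i,dB/10)
  Stage 1: F_1 = 10^(0.835/10) = 1.212, G_1 = 10^(15.4/10) = 34.67
  Stage 2: F_2 = 10^(6.51/10) = 4.477, G_2 = 10^(−4.12/10) = 0.3873
  Stage 3: F_3 = 10^(4.09/10) = 2.564, G_3 = 10^(24.4/10) = 275.4
  Stage 4: F_4 = 10^(3.04/10) = 2.014, G_4 = 10^(11.6/10) = 14.45
Friis cascade:
  F = 1.212 + (4.477 − 1)/34.67 + (2.564 − 1)/13.43 + (2.014 − 1)/3698 = 1.429
NF = 10 log₁₀(1.429) = 1.55 dB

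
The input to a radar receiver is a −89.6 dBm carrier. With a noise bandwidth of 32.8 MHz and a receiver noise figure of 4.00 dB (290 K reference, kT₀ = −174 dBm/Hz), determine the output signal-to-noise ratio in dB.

5.2 dB

Noise floor: N = −174 + 10 log₁₀(B) + NF
10 log₁₀(3.28×10⁷) = 75.16 dB
N = −174 + 75.16 + 4.00 = −94.84 dBm
SNR = P_sig − N = −89.6 − (−94.84) = 5.24 dB → 5.2 dB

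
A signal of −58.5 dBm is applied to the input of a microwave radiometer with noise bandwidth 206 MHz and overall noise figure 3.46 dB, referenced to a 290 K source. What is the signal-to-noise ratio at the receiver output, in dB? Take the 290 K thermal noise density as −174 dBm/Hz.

Noise floor: N = −174 + 10 log₁₀(B) + NF
10 log₁₀(2.06×10⁸) = 83.14 dB
N = −174 + 83.14 + 3.46 = −87.40 dBm
SNR = P_sig − N = −58.5 − (−87.40) = 28.90 dB → 28.9 dB

28.9 dB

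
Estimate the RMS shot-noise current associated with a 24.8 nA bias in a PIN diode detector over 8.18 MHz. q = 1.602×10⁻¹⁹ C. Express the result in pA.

I_n = √(2qI·B)
2qI·B = 2 × 1.602×10⁻¹⁹ × 2.48×10⁻⁸ × 8.18×10⁶ = 6.50×10⁻²⁰ A²
I_n = √(6.50×10⁻²⁰) = 2.55×10⁻¹⁰ A = 255 pA

255 pA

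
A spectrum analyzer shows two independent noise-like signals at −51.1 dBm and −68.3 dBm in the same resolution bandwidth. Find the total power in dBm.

−51.0 dBm

Convert to linear, add, convert back:
P₁ = 7.76×10⁻⁹ W, P₂ = 1.48×10⁻¹⁰ W
P_tot = 7.91×10⁻⁹ W → 10 log₁₀(P_tot / 10⁻³) = −51.0 dBm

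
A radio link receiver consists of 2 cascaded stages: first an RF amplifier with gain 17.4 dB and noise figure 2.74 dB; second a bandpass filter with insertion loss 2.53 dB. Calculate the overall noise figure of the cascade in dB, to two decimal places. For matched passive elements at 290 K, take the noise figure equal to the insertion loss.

Convert to linear (a loss of L dB is a gain of −L dB): F_i = 10^(NF_i/10), G_i = 10^(G_i,dB/10)
  Stage 1: F_1 = 10^(2.74/10) = 1.879, G_1 = 10^(17.4/10) = 54.95
  Stage 2: F_2 = 10^(2.53/10) = 1.791, G_2 = 10^(−2.53/10) = 0.5585
Friis cascade:
  F = 1.879 + (1.791 − 1)/54.95 = 1.894
NF = 10 log₁₀(1.894) = 2.77 dB

2.77 dB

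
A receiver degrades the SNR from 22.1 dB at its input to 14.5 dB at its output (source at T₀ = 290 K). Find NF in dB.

NF (dB) = SNR_in(dB) − SNR_out(dB) when the source is at T₀
NF = 22.1 − 14.5 = 7.6 dB

7.6 dB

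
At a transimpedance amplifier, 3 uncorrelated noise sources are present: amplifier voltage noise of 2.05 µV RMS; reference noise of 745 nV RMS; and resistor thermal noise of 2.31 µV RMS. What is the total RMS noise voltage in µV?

3.18 µV

Uncorrelated sources add in power (mean-square): V_tot = √(ΣV_i²)
V_tot = √[(2.05×10⁻⁶)² + (7.45×10⁻⁷)² + (2.31×10⁻⁶)²] = 3.18×10⁻⁶ V = 3.18 µV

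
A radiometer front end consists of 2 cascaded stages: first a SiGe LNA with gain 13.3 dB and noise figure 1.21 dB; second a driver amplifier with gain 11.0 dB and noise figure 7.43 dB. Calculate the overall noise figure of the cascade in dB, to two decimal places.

1.86 dB

Convert to linear (a loss of L dB is a gain of −L dB): F_i = 10^(NF_i/10), G_i = 10^(G_i,dB/10)
  Stage 1: F_1 = 10^(1.21/10) = 1.321, G_1 = 10^(13.3/10) = 21.38
  Stage 2: F_2 = 10^(7.43/10) = 5.534, G_2 = 10^(11.0/10) = 12.59
Friis cascade:
  F = 1.321 + (5.534 − 1)/21.38 = 1.533
NF = 10 log₁₀(1.533) = 1.86 dB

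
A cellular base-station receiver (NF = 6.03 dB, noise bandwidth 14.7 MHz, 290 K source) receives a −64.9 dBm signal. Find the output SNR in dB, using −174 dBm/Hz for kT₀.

31.4 dB

Noise floor: N = −174 + 10 log₁₀(B) + NF
10 log₁₀(1.47×10⁷) = 71.67 dB
N = −174 + 71.67 + 6.03 = −96.30 dBm
SNR = P_sig − N = −64.9 − (−96.30) = 31.40 dB → 31.4 dB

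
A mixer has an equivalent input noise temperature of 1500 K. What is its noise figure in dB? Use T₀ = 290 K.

7.90 dB

F = 1 + T_e/T₀ = 1 + 1500/290 = 6.17241
NF = 10 log₁₀(6.17241) = 7.90 dB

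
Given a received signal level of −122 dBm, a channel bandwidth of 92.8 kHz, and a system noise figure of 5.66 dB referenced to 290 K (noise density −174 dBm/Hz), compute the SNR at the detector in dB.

Noise floor: N = −174 + 10 log₁₀(B) + NF
10 log₁₀(9.28×10⁴) = 49.68 dB
N = −174 + 49.68 + 5.66 = −118.66 dBm
SNR = P_sig − N = −122 − (−118.66) = −3.34 dB → −3.3 dB

−3.3 dB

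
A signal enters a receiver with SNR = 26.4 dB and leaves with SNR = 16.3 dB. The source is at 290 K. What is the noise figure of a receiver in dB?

10.1 dB

NF (dB) = SNR_in(dB) − SNR_out(dB) when the source is at T₀
NF = 26.4 − 16.3 = 10.1 dB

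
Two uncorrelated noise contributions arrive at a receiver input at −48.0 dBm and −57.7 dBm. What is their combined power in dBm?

Convert to linear, add, convert back:
P₁ = 1.58×10⁻⁸ W, P₂ = 1.70×10⁻⁹ W
P_tot = 1.75×10⁻⁸ W → 10 log₁₀(P_tot / 10⁻³) = −47.6 dBm

−47.6 dBm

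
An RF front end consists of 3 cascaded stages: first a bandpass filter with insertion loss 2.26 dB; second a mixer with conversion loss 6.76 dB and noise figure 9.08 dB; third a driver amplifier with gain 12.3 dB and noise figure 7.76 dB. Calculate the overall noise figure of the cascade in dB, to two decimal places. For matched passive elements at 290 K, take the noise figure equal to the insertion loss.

17.27 dB

Convert to linear (a loss of L dB is a gain of −L dB): F_i = 10^(NF_i/10), G_i = 10^(G_i,dB/10)
  Stage 1: F_1 = 10^(2.26/10) = 1.683, G_1 = 10^(−2.26/10) = 0.5943
  Stage 2: F_2 = 10^(9.08/10) = 8.091, G_2 = 10^(−6.76/10) = 0.2109
  Stage 3: F_3 = 10^(7.76/10) = 5.970, G_3 = 10^(12.3/10) = 16.98
Friis cascade:
  F = 1.683 + (8.091 − 1)/0.5943 + (5.970 − 1)/0.1253 = 53.28
NF = 10 log₁₀(53.28) = 17.27 dB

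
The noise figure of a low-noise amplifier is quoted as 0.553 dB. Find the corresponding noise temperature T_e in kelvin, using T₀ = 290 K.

F = 10^(0.553/10) = 1.1358
T_e = (F − 1)·T₀ = (1.1358 − 1) × 290 = 39.4 K

39.4 K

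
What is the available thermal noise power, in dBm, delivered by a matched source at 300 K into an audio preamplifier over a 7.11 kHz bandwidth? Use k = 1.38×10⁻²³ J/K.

−135.3 dBm

P_n = kTB = 1.38×10⁻²³ × 300 × 7.11×10³ = 2.94×10⁻¹⁷ W
In dBm: 10 log₁₀(2.94×10⁻¹⁷ / 10⁻³) = −135.3 dBm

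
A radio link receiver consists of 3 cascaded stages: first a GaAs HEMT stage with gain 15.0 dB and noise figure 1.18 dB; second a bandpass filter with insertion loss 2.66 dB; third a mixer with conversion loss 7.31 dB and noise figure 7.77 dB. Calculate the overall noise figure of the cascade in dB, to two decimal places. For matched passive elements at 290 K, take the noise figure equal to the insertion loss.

2.12 dB

Convert to linear (a loss of L dB is a gain of −L dB): F_i = 10^(NF_i/10), G_i = 10^(G_i,dB/10)
  Stage 1: F_1 = 10^(1.18/10) = 1.312, G_1 = 10^(15.0/10) = 31.62
  Stage 2: F_2 = 10^(2.66/10) = 1.845, G_2 = 10^(−2.66/10) = 0.5420
  Stage 3: F_3 = 10^(7.77/10) = 5.984, G_3 = 10^(−7.31/10) = 0.1858
Friis cascade:
  F = 1.312 + (1.845 − 1)/31.62 + (5.984 − 1)/17.14 = 1.630
NF = 10 log₁₀(1.630) = 2.12 dB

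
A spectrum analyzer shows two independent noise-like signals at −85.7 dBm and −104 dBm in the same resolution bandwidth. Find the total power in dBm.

−85.6 dBm

Convert to linear, add, convert back:
P₁ = 2.69×10⁻¹² W, P₂ = 3.98×10⁻¹⁴ W
P_tot = 2.73×10⁻¹² W → 10 log₁₀(P_tot / 10⁻³) = −85.6 dBm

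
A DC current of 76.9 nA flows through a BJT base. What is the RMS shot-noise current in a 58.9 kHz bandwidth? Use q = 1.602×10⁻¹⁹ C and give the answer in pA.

38.1 pA

I_n = √(2qI·B)
2qI·B = 2 × 1.602×10⁻¹⁹ × 7.69×10⁻⁸ × 5.89×10⁴ = 1.45×10⁻²¹ A²
I_n = √(1.45×10⁻²¹) = 3.81×10⁻¹¹ A = 38.1 pA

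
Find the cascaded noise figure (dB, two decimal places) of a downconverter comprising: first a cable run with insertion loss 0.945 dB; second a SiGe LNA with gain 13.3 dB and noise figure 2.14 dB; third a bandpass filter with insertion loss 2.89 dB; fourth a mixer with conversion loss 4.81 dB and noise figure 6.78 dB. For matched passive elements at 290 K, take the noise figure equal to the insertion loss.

4.01 dB

Convert to linear (a loss of L dB is a gain of −L dB): F_i = 10^(NF_i/10), G_i = 10^(G_i,dB/10)
  Stage 1: F_1 = 10^(0.945/10) = 1.243, G_1 = 10^(−0.945/10) = 0.8045
  Stage 2: F_2 = 10^(2.14/10) = 1.637, G_2 = 10^(13.3/10) = 21.38
  Stage 3: F_3 = 10^(2.89/10) = 1.945, G_3 = 10^(−2.89/10) = 0.5140
  Stage 4: F_4 = 10^(6.78/10) = 4.764, G_4 = 10^(−4.81/10) = 0.3304
Friis cascade:
  F = 1.243 + (1.637 − 1)/0.8045 + (1.945 − 1)/17.20 + (4.764 − 1)/8.841 = 2.515
NF = 10 log₁₀(2.515) = 4.01 dB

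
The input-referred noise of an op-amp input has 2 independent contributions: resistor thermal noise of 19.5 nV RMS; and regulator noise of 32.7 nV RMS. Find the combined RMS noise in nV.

38.1 nV

Uncorrelated sources add in power (mean-square): V_tot = √(ΣV_i²)
V_tot = √[(1.95×10⁻⁸)² + (3.27×10⁻⁸)²] = 3.81×10⁻⁸ V = 38.1 nV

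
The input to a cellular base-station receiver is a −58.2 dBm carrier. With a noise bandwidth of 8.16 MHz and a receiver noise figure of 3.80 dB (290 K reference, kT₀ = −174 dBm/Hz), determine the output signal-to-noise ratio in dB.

42.9 dB

Noise floor: N = −174 + 10 log₁₀(B) + NF
10 log₁₀(8.16×10⁶) = 69.12 dB
N = −174 + 69.12 + 3.80 = −101.08 dBm
SNR = P_sig − N = −58.2 − (−101.08) = 42.88 dB → 42.9 dB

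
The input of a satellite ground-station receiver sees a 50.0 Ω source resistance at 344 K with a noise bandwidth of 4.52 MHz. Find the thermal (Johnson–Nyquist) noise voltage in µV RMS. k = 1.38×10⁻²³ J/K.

V_n = √(4kTRB)
4kTRB = 4 × 1.38×10⁻²³ × 344 × 5.00×10¹ × 4.52×10⁶ = 4.29×10⁻¹² V²
V_n = √(4.29×10⁻¹²) = 2.07×10⁻⁶ V = 2.07 µV

2.07 µV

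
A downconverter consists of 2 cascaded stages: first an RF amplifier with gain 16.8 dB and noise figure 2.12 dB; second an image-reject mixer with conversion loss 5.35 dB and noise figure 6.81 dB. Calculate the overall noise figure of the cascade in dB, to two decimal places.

2.33 dB

Convert to linear (a loss of L dB is a gain of −L dB): F_i = 10^(NF_i/10), G_i = 10^(G_i,dB/10)
  Stage 1: F_1 = 10^(2.12/10) = 1.629, G_1 = 10^(16.8/10) = 47.86
  Stage 2: F_2 = 10^(6.81/10) = 4.797, G_2 = 10^(−5.35/10) = 0.2917
Friis cascade:
  F = 1.629 + (4.797 − 1)/47.86 = 1.709
NF = 10 log₁₀(1.709) = 2.33 dB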